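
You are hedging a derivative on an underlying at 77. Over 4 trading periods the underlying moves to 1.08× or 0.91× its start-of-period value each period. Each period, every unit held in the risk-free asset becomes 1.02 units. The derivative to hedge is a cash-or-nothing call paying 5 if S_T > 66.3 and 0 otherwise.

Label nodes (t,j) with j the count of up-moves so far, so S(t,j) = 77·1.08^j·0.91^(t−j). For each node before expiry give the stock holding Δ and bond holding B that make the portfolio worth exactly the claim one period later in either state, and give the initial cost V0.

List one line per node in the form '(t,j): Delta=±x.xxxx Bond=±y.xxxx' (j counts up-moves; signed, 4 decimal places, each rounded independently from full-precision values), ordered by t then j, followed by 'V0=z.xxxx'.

(0,0): Delta=0.0870 Bond=-2.6799
(1,0): Delta=0.1843 Bond=-9.5469
(1,1): Delta=0.0423 Bond=0.9830
(2,0): Delta=0.2926 Bond=-16.6458
(2,1): Delta=0.1345 Bond=-5.9699
(2,2): Delta=0.0000 Bond=4.8058
(3,0): Delta=0.0000 Bond=0.0000
(3,1): Delta=0.4271 Bond=-26.2399
(3,2): Delta=0.0000 Bond=4.9020
(3,3): Delta=0.0000 Bond=4.9020
V0=4.0219

Since d<R<u, set p* = (R−d)/(u−d) = 0.6471; price each node as the discounted p*-expectation of its children.
At expiry t=4: V(4,0)=0.0000, V(4,1)=0.0000, V(4,2)=5.0000, V(4,3)=5.0000, V(4,4)=5.0000
(3,0): S=58.0250. Δ = (V_up−V_dn)/(S_up−S_dn) = (0.0000−0.0000)/(62.6670−52.8027) = 0.0000. V = [p*·0.0000 + (1−p*)·0.0000]/1.02 = 0.0000. B = V − Δ·S = 0.0000.
(3,1): S=68.8648. Δ = (V_up−V_dn)/(S_up−S_dn) = (5.0000−0.0000)/(74.3740−62.6670) = 0.4271. V = [p*·5.0000 + (1−p*)·0.0000]/1.02 = 3.1719. B = V − Δ·S = -26.2399.
(3,2): S=81.7296. Δ = (V_up−V_dn)/(S_up−S_dn) = (5.0000−5.0000)/(88.2680−74.3740) = 0.0000. V = [p*·5.0000 + (1−p*)·5.0000]/1.02 = 4.9020. B = V − Δ·S = 4.9020.
(3,3): S=96.9978. Δ = (V_up−V_dn)/(S_up−S_dn) = (5.0000−5.0000)/(104.7576−88.2680) = 0.0000. V = [p*·5.0000 + (1−p*)·5.0000]/1.02 = 4.9020. B = V − Δ·S = 4.9020.
(2,0): S=63.7637. Δ = (V_up−V_dn)/(S_up−S_dn) = (3.1719−0.0000)/(68.8648−58.0250) = 0.2926. V = [p*·3.1719 + (1−p*)·0.0000]/1.02 = 2.0121. B = V − Δ·S = -16.6458.
(2,1): S=75.6756. Δ = (V_up−V_dn)/(S_up−S_dn) = (4.9020−3.1719)/(81.7296−68.8648) = 0.1345. V = [p*·4.9020 + (1−p*)·3.1719]/1.02 = 4.2072. B = V − Δ·S = -5.9699.
(2,2): S=89.8128. Δ = (V_up−V_dn)/(S_up−S_dn) = (4.9020−4.9020)/(96.9978−81.7296) = 0.0000. V = [p*·4.9020 + (1−p*)·4.9020]/1.02 = 4.8058. B = V − Δ·S = 4.8058.
(1,0): S=70.0700. Δ = (V_up−V_dn)/(S_up−S_dn) = (4.2072−2.0121)/(75.6756−63.7637) = 0.1843. V = [p*·4.2072 + (1−p*)·2.0121]/1.02 = 3.3652. B = V − Δ·S = -9.5469.
(1,1): S=83.1600. Δ = (V_up−V_dn)/(S_up−S_dn) = (4.8058−4.2072)/(89.8128−75.6756) = 0.0423. V = [p*·4.8058 + (1−p*)·4.2072]/1.02 = 4.5045. B = V − Δ·S = 0.9830.
(0,0): S=77.0000. Δ = (V_up−V_dn)/(S_up−S_dn) = (4.5045−3.3652)/(83.1600−70.0700) = 0.0870. V = [p*·4.5045 + (1−p*)·3.3652]/1.02 = 4.0219. B = V − Δ·S = -2.6799.
Root portfolio cost Δ·77+B reproduces V0=4.0219.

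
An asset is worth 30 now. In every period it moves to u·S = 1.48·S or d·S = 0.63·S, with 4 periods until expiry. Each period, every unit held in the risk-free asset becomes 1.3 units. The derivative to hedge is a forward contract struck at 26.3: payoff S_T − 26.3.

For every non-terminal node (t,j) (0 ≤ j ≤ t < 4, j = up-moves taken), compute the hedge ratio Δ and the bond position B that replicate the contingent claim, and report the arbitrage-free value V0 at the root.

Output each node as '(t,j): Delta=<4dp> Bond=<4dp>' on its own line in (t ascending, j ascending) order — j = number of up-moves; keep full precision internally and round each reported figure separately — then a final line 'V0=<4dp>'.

Under the risk-neutral measure, an up-move has probability p* = (R−d)/(u−d) = 0.7882 and values discount at R = 1.3.
Terminal values V(4,·): V(4,0)=-21.5741, V(4,1)=-15.1979, V(4,2)=-0.2189, V(4,3)=34.9699, V(4,4)=117.6356
  t=3,j=0: stock 7.5014 → up 11.1021 (V=-15.1979), down 4.7259 (V=-21.5741). Price -12.7294; hedge Δ=1.0000, bond B=-20.2308.
  t=3,j=1: stock 17.6224 → up 26.0811 (V=-0.2189), down 11.1021 (V=-15.1979). Price -2.6084; hedge Δ=1.0000, bond B=-20.2308.
  t=3,j=2: stock 41.3986 → up 61.2699 (V=34.9699), down 26.0811 (V=-0.2189). Price 21.1678; hedge Δ=1.0000, bond B=-20.2308.
  t=3,j=3: stock 97.2538 → up 143.9356 (V=117.6356), down 61.2699 (V=34.9699). Price 77.0230; hedge Δ=1.0000, bond B=-20.2308.
  t=2,j=0: stock 11.9070 → up 17.6224 (V=-2.6084), down 7.5014 (V=-12.7294). Price -3.6551; hedge Δ=1.0000, bond B=-15.5621.
  t=2,j=1: stock 27.9720 → up 41.3986 (V=21.1678), down 17.6224 (V=-2.6084). Price 12.4099; hedge Δ=1.0000, bond B=-15.5621.
  t=2,j=2: stock 65.7120 → up 97.2538 (V=77.0230), down 41.3986 (V=21.1678). Price 50.1499; hedge Δ=1.0000, bond B=-15.5621.
  t=1,j=0: stock 18.9000 → up 27.9720 (V=12.4099), down 11.9070 (V=-3.6551). Price 6.9291; hedge Δ=1.0000, bond B=-11.9709.
  t=1,j=1: stock 44.4000 → up 65.7120 (V=50.1499), down 27.9720 (V=12.4099). Price 32.4291; hedge Δ=1.0000, bond B=-11.9709.
  t=0,j=0: stock 30.0000 → up 44.4000 (V=32.4291), down 18.9000 (V=6.9291). Price 20.7916; hedge Δ=1.0000, bond B=-9.2084.
Self-financing check: at every node Δ·S+B equals the discounted successor values.

(0,0): Delta=1.0000 Bond=-9.2084
(1,0): Delta=1.0000 Bond=-11.9709
(1,1): Delta=1.0000 Bond=-11.9709
(2,0): Delta=1.0000 Bond=-15.5621
(2,1): Delta=1.0000 Bond=-15.5621
(2,2): Delta=1.0000 Bond=-15.5621
(3,0): Delta=1.0000 Bond=-20.2308
(3,1): Delta=1.0000 Bond=-20.2308
(3,2): Delta=1.0000 Bond=-20.2308
(3,3): Delta=1.0000 Bond=-20.2308
V0=20.7916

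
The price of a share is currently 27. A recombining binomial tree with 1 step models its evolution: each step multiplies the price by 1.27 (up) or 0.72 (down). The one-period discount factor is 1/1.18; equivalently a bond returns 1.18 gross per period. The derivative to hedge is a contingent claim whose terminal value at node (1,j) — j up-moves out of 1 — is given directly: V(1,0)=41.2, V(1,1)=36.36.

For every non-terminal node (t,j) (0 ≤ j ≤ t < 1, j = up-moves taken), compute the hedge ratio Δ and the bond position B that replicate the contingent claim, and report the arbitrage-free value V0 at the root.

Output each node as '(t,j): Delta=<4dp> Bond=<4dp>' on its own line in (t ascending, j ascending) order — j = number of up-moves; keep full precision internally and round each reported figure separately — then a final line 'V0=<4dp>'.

(0,0): Delta=-0.3259 Bond=40.2847
V0=31.4847

Under the risk-neutral measure, an up-move has probability p* = (R−d)/(u−d) = 0.8364 and values discount at R = 1.18.
Payoff layer (t=1): V(1,0)=41.2000, V(1,1)=36.3600
  t=0,j=0: stock 27.0000 → up 34.2900 (V=36.3600), down 19.4400 (V=41.2000). Price 31.4847; hedge Δ=-0.3259, bond B=40.2847.
The time-0 hedge costs 31.4847, which is the no-arbitrage price.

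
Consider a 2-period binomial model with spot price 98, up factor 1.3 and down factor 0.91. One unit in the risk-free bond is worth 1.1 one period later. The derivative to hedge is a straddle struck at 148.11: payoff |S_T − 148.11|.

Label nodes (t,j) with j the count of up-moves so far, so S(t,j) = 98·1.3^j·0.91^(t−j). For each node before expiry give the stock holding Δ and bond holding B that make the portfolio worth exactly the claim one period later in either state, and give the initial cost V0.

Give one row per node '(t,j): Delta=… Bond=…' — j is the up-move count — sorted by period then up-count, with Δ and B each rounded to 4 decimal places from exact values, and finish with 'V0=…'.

Since d<R<u, set p* = (R−d)/(u−d) = 0.4872; price each node as the discounted p*-expectation of its children.
Terminal values V(2,·): V(2,0)=66.9562, V(2,1)=32.1760, V(2,2)=17.5100
(1,0): S=89.1800. Δ = (V_up−V_dn)/(S_up−S_dn) = (32.1760−66.9562)/(115.9340−81.1538) = -1.0000. V = [p*·32.1760 + (1−p*)·66.9562]/1.1 = 45.4655. B = V − Δ·S = 134.6455.
(1,1): S=127.4000. Δ = (V_up−V_dn)/(S_up−S_dn) = (17.5100−32.1760)/(165.6200−115.9340) = -0.2952. V = [p*·17.5100 + (1−p*)·32.1760]/1.1 = 22.7555. B = V − Δ·S = 60.3606.
(0,0): S=98.0000. Δ = (V_up−V_dn)/(S_up−S_dn) = (22.7555−45.4655)/(127.4000−89.1800) = -0.5942. V = [p*·22.7555 + (1−p*)·45.4655]/1.1 = 31.2742. B = V − Δ·S = 89.5049.
Check: Δ(0,0)·S0 + B(0,0) = 31.2742 = V0.

(0,0): Delta=-0.5942 Bond=89.5049
(1,0): Delta=-1.0000 Bond=134.6455
(1,1): Delta=-0.2952 Bond=60.3606
V0=31.2742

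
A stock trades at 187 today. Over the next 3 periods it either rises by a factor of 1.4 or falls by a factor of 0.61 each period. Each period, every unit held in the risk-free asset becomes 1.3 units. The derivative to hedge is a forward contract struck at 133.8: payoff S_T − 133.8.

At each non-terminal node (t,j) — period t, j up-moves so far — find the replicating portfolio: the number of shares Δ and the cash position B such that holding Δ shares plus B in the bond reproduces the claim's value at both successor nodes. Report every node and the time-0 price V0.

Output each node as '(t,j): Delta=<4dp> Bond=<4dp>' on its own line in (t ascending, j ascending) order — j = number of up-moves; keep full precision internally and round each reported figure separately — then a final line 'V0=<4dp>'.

(0,0): Delta=1.0000 Bond=-60.9012
(1,0): Delta=1.0000 Bond=-79.1716
(1,1): Delta=1.0000 Bond=-79.1716
(2,0): Delta=1.0000 Bond=-102.9231
(2,1): Delta=1.0000 Bond=-102.9231
(2,2): Delta=1.0000 Bond=-102.9231
V0=126.0988

Under the risk-neutral measure, an up-move has probability p* = (R−d)/(u−d) = 0.8734 and values discount at R = 1.3.
Terminal payoffs: V(3,0)=-91.3546, V(3,1)=-36.3842, V(3,2)=89.7772, V(3,3)=379.3280
Node (2,0) S=69.5827: V=(p*·-36.3842+(1−p*)·-91.3546)/1.3=-33.3404; Δ=(-36.3842−-91.3546)/(97.4158−42.4454)=1.0000; B=V−Δ·S=-102.9231
Node (2,1) S=159.6980: V=(p*·89.7772+(1−p*)·-36.3842)/1.3=56.7749; Δ=(89.7772−-36.3842)/(223.5772−97.4158)=1.0000; B=V−Δ·S=-102.9231
Node (2,2) S=366.5200: V=(p*·379.3280+(1−p*)·89.7772)/1.3=263.5969; Δ=(379.3280−89.7772)/(513.1280−223.5772)=1.0000; B=V−Δ·S=-102.9231
Node (1,0) S=114.0700: V=(p*·56.7749+(1−p*)·-33.3404)/1.3=34.8984; Δ=(56.7749−-33.3404)/(159.6980−69.5827)=1.0000; B=V−Δ·S=-79.1716
Node (1,1) S=261.8000: V=(p*·263.5969+(1−p*)·56.7749)/1.3=182.6284; Δ=(263.5969−56.7749)/(366.5200−159.6980)=1.0000; B=V−Δ·S=-79.1716
Node (0,0) S=187.0000: V=(p*·182.6284+(1−p*)·34.8984)/1.3=126.0988; Δ=(182.6284−34.8984)/(261.8000−114.0700)=1.0000; B=V−Δ·S=-60.9012
Self-financing check: at every node Δ·S+B equals the discounted successor values.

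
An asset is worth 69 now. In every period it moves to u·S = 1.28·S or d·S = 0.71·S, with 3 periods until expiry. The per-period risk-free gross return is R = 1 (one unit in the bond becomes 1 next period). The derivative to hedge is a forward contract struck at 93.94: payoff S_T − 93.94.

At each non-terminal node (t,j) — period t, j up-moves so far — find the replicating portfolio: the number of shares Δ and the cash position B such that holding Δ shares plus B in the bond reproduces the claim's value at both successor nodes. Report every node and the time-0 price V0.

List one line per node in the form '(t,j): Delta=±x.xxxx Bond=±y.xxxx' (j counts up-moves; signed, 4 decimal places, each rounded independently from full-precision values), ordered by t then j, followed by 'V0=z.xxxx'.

(0,0): Delta=1.0000 Bond=-93.9400
(1,0): Delta=1.0000 Bond=-93.9400
(1,1): Delta=1.0000 Bond=-93.9400
(2,0): Delta=1.0000 Bond=-93.9400
(2,1): Delta=1.0000 Bond=-93.9400
(2,2): Delta=1.0000 Bond=-93.9400
V0=-24.9400

Risk-neutral probability p* = (R−d)/(u−d) = (1−0.71)/(1.28−0.71) = 0.5088.
Terminal payoffs: V(3,0)=-69.2441, V(3,1)=-49.4179, V(3,2)=-13.6748, V(3,3)=50.7635
(2,0): S=34.7829. Δ = (V_up−V_dn)/(S_up−S_dn) = (-49.4179−-69.2441)/(44.5221−24.6959) = 1.0000. V = [p*·-49.4179 + (1−p*)·-69.2441]/1 = -59.1571. B = V − Δ·S = -93.9400.
(2,1): S=62.7072. Δ = (V_up−V_dn)/(S_up−S_dn) = (-13.6748−-49.4179)/(80.2652−44.5221) = 1.0000. V = [p*·-13.6748 + (1−p*)·-49.4179]/1 = -31.2328. B = V − Δ·S = -93.9400.
(2,2): S=113.0496. Δ = (V_up−V_dn)/(S_up−S_dn) = (50.7635−-13.6748)/(144.7035−80.2652) = 1.0000. V = [p*·50.7635 + (1−p*)·-13.6748]/1 = 19.1096. B = V − Δ·S = -93.9400.
(1,0): S=48.9900. Δ = (V_up−V_dn)/(S_up−S_dn) = (-31.2328−-59.1571)/(62.7072−34.7829) = 1.0000. V = [p*·-31.2328 + (1−p*)·-59.1571]/1 = -44.9500. B = V − Δ·S = -93.9400.
(1,1): S=88.3200. Δ = (V_up−V_dn)/(S_up−S_dn) = (19.1096−-31.2328)/(113.0496−62.7072) = 1.0000. V = [p*·19.1096 + (1−p*)·-31.2328]/1 = -5.6200. B = V − Δ·S = -93.9400.
(0,0): S=69.0000. Δ = (V_up−V_dn)/(S_up−S_dn) = (-5.6200−-44.9500)/(88.3200−48.9900) = 1.0000. V = [p*·-5.6200 + (1−p*)·-44.9500]/1 = -24.9400. B = V − Δ·S = -93.9400.
Each (Δ,B) replicates both successor values, so the strategy is self-financing and V0 is arbitrage-free.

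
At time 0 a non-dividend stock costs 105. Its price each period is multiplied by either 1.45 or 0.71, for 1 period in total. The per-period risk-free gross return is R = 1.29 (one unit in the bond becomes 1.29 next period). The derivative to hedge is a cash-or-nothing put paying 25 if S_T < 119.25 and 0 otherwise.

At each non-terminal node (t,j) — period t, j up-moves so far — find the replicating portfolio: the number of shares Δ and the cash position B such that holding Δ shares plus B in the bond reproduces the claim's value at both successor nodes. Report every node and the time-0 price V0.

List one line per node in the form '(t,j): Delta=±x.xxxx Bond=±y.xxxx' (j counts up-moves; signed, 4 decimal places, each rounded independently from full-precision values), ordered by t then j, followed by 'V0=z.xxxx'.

Since d<R<u, set p* = (R−d)/(u−d) = 0.7838; price each node as the discounted p*-expectation of its children.
Terminal payoffs: V(1,0)=25.0000, V(1,1)=0.0000
Node (0,0) S=105.0000: V=(p*·0.0000+(1−p*)·25.0000)/1.29=4.1902; Δ=(0.0000−25.0000)/(152.2500−74.5500)=-0.3218; B=V−Δ·S=37.9740
The time-0 hedge costs 4.1902, which is the no-arbitrage price.

(0,0): Delta=-0.3218 Bond=37.9740
V0=4.1902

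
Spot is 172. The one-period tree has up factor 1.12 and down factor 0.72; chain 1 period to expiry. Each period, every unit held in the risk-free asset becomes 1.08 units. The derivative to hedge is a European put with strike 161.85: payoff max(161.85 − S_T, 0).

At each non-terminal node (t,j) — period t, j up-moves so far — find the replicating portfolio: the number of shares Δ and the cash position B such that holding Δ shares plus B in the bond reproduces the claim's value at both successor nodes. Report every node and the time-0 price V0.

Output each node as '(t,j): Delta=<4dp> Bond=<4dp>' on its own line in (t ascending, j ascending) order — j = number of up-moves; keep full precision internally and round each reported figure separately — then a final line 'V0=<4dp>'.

Risk-neutral probability p* = (R−d)/(u−d) = (1.08−0.72)/(1.12−0.72) = 0.9000.
Terminal values V(1,·): V(1,0)=38.0100, V(1,1)=0.0000
  t=0,j=0: stock 172.0000 → up 192.6400 (V=0.0000), down 123.8400 (V=38.0100). Price 3.5194; hedge Δ=-0.5525, bond B=98.5444.
The time-0 hedge costs 3.5194, which is the no-arbitrage price.

(0,0): Delta=-0.5525 Bond=98.5444
V0=3.5194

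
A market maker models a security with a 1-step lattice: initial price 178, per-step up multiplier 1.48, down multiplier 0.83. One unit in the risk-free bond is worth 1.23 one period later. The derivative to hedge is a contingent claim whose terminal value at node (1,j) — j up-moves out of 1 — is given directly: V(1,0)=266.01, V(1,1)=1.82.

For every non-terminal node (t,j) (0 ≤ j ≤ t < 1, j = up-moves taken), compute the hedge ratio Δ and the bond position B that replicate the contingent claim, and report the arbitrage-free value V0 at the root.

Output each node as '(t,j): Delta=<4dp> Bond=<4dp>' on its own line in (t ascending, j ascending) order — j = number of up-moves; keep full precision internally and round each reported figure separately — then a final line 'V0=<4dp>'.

Since d<R<u, set p* = (R−d)/(u−d) = 0.6154; price each node as the discounted p*-expectation of its children.
Payoff layer (t=1): V(1,0)=266.0100, V(1,1)=1.8200
(0,0): S=178.0000. Δ = (V_up−V_dn)/(S_up−S_dn) = (1.8200−266.0100)/(263.4400−147.7400) = -2.2834. V = [p*·1.8200 + (1−p*)·266.0100]/1.23 = 84.0907. B = V − Δ·S = 490.5368.
Self-financing check: at every node Δ·S+B equals the discounted successor values.

(0,0): Delta=-2.2834 Bond=490.5368
V0=84.0907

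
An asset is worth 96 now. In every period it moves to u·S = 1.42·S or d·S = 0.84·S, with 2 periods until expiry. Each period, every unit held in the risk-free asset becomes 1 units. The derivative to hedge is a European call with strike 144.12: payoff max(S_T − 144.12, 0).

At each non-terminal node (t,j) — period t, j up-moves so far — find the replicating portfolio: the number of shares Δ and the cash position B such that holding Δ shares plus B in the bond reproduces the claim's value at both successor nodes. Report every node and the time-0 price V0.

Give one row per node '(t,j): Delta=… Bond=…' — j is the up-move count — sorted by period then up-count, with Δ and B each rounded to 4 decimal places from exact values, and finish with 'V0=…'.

Since d<R<u, set p* = (R−d)/(u−d) = 0.2759; price each node as the discounted p*-expectation of its children.
At expiry t=2: V(2,0)=0.0000, V(2,1)=0.0000, V(2,2)=49.4544
Node (1,0) S=80.6400: V=(p*·0.0000+(1−p*)·0.0000)/1=0.0000; Δ=(0.0000−0.0000)/(114.5088−67.7376)=0.0000; B=V−Δ·S=0.0000
Node (1,1) S=136.3200: V=(p*·49.4544+(1−p*)·0.0000)/1=13.6426; Δ=(49.4544−0.0000)/(193.5744−114.5088)=0.6255; B=V−Δ·S=-71.6236
Node (0,0) S=96.0000: V=(p*·13.6426+(1−p*)·0.0000)/1=3.7635; Δ=(13.6426−0.0000)/(136.3200−80.6400)=0.2450; B=V−Δ·S=-19.7582
Self-financing check: at every node Δ·S+B equals the discounted successor values.

(0,0): Delta=0.2450 Bond=-19.7582
(1,0): Delta=0.0000 Bond=0.0000
(1,1): Delta=0.6255 Bond=-71.6236
V0=3.7635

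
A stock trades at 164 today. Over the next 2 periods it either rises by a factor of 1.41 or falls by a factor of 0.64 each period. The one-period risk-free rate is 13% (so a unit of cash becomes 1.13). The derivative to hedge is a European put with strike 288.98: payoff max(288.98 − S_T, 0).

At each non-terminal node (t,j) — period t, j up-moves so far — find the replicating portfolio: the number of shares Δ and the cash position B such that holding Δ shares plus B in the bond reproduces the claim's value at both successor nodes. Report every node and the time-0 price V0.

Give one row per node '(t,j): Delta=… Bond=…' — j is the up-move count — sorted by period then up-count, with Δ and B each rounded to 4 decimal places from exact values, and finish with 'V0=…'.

(0,0): Delta=-0.8347 Bond=210.9590
(1,0): Delta=-1.0000 Bond=255.7345
(1,1): Delta=-0.7918 Bond=228.4689
V0=74.0697

Risk-neutral probability p* = (R−d)/(u−d) = (1.13−0.64)/(1.41−0.64) = 0.6364.
Payoff layer (t=2): V(2,0)=221.8056, V(2,1)=140.9864, V(2,2)=0.0000
(1,0): S=104.9600. Δ = (V_up−V_dn)/(S_up−S_dn) = (140.9864−221.8056)/(147.9936−67.1744) = -1.0000. V = [p*·140.9864 + (1−p*)·221.8056]/1.13 = 150.7745. B = V − Δ·S = 255.7345.
(1,1): S=231.2400. Δ = (V_up−V_dn)/(S_up−S_dn) = (0.0000−140.9864)/(326.0484−147.9936) = -0.7918. V = [p*·0.0000 + (1−p*)·140.9864]/1.13 = 45.3697. B = V − Δ·S = 228.4689.
(0,0): S=164.0000. Δ = (V_up−V_dn)/(S_up−S_dn) = (45.3697−150.7745)/(231.2400−104.9600) = -0.8347. V = [p*·45.3697 + (1−p*)·150.7745]/1.13 = 74.0697. B = V − Δ·S = 210.9590.
Check: Δ(0,0)·S0 + B(0,0) = 74.0697 = V0.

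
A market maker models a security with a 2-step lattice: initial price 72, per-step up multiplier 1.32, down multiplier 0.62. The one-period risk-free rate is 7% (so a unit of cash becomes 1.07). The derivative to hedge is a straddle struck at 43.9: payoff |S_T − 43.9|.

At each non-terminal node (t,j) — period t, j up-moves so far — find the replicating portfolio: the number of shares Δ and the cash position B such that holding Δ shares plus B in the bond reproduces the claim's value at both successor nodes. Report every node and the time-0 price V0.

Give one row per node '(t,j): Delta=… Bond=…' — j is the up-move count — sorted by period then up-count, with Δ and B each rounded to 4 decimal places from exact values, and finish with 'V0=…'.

(0,0): Delta=0.7851 Bond=-19.2579
(1,0): Delta=-0.0384 Bond=16.1539
(1,1): Delta=1.0000 Bond=-41.0280
V0=37.2708

Under the risk-neutral measure, an up-move has probability p* = (R−d)/(u−d) = 0.6429 and values discount at R = 1.07.
Terminal values V(2,·): V(2,0)=16.2232, V(2,1)=15.0248, V(2,2)=81.5528
  t=1,j=0: stock 44.6400 → up 58.9248 (V=15.0248), down 27.6768 (V=16.2232). Price 14.4419; hedge Δ=-0.0384, bond B=16.1539.
  t=1,j=1: stock 95.0400 → up 125.4528 (V=81.5528), down 58.9248 (V=15.0248). Price 54.0120; hedge Δ=1.0000, bond B=-41.0280.
  t=0,j=0: stock 72.0000 → up 95.0400 (V=54.0120), down 44.6400 (V=14.4419). Price 37.2708; hedge Δ=0.7851, bond B=-19.2579.
Self-financing check: at every node Δ·S+B equals the discounted successor values.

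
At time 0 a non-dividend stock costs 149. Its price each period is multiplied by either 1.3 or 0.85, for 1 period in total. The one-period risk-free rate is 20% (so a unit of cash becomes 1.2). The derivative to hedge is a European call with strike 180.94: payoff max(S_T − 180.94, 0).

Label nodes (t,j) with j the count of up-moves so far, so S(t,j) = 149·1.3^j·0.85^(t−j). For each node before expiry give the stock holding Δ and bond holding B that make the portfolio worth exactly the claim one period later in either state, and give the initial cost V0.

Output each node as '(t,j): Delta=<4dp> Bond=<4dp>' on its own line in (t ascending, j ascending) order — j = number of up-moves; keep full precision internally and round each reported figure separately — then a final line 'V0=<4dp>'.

(0,0): Delta=0.1903 Bond=-20.0852
V0=8.2704

Under the risk-neutral measure, an up-move has probability p* = (R−d)/(u−d) = 0.7778 and values discount at R = 1.2.
At expiry t=1: V(1,0)=0.0000, V(1,1)=12.7600
  t=0,j=0: stock 149.0000 → up 193.7000 (V=12.7600), down 126.6500 (V=0.0000). Price 8.2704; hedge Δ=0.1903, bond B=-20.0852.
Each (Δ,B) replicates both successor values, so the strategy is self-financing and V0 is arbitrage-free.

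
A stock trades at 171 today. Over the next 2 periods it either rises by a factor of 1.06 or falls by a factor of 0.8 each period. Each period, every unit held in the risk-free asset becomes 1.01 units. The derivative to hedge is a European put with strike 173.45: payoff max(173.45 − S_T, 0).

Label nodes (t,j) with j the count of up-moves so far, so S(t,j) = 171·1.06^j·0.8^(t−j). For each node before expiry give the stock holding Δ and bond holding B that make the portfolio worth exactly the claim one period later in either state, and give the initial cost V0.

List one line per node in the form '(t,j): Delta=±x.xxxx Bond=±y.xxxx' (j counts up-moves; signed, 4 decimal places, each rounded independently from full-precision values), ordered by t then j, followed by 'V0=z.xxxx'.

(0,0): Delta=-0.6639 Bond=124.5098
(1,0): Delta=-1.0000 Bond=171.7327
(1,1): Delta=-0.6035 Bond=114.8078
V0=10.9820

Under the risk-neutral measure, an up-move has probability p* = (R−d)/(u−d) = 0.8077 and values discount at R = 1.01.
Terminal values V(2,·): V(2,0)=64.0100, V(2,1)=28.4420, V(2,2)=0.0000
  t=1,j=0: stock 136.8000 → up 145.0080 (V=28.4420), down 109.4400 (V=64.0100). Price 34.9327; hedge Δ=-1.0000, bond B=171.7327.
  t=1,j=1: stock 181.2600 → up 192.1356 (V=0.0000), down 145.0080 (V=28.4420). Price 5.4155; hedge Δ=-0.6035, bond B=114.8078.
  t=0,j=0: stock 171.0000 → up 181.2600 (V=5.4155), down 136.8000 (V=34.9327). Price 10.9820; hedge Δ=-0.6639, bond B=124.5098.
Root portfolio cost Δ·171+B reproduces V0=10.9820.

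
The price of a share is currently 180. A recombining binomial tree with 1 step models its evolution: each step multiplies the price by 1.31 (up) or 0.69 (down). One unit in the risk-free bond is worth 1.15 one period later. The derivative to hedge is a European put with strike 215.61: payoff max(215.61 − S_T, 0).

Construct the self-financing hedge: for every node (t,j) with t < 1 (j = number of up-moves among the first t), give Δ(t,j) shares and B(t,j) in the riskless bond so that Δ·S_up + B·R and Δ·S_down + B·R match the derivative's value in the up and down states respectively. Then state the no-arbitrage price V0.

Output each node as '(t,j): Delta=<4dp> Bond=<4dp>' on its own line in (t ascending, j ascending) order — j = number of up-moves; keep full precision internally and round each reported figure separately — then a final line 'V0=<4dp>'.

Under the risk-neutral measure, an up-move has probability p* = (R−d)/(u−d) = 0.7419 and values discount at R = 1.15.
Terminal payoffs: V(1,0)=91.4100, V(1,1)=0.0000
(0,0): S=180.0000. Δ = (V_up−V_dn)/(S_up−S_dn) = (0.0000−91.4100)/(235.8000−124.2000) = -0.8191. V = [p*·0.0000 + (1−p*)·91.4100]/1.15 = 20.5128. B = V − Δ·S = 167.9482.
Check: Δ(0,0)·S0 + B(0,0) = 20.5128 = V0.

(0,0): Delta=-0.8191 Bond=167.9482
V0=20.5128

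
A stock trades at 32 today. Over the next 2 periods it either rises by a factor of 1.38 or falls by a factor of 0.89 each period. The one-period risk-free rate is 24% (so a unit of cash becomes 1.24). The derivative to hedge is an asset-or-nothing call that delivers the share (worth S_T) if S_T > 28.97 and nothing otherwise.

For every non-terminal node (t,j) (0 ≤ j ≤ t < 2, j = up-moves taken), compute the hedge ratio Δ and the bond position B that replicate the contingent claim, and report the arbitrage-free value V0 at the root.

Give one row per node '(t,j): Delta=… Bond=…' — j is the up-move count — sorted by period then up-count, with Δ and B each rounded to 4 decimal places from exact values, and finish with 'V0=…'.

(0,0): Delta=1.3725 Bond=-13.2648
(1,0): Delta=2.8163 Bond=-57.5693
(1,1): Delta=1.0000 Bond=0.0000
V0=30.6543

Under the risk-neutral measure, an up-move has probability p* = (R−d)/(u−d) = 0.7143 and values discount at R = 1.24.
Terminal payoffs: V(2,0)=0.0000, V(2,1)=39.3024, V(2,2)=60.9408
Node (1,0) S=28.4800: V=(p*·39.3024+(1−p*)·0.0000)/1.24=22.6396; Δ=(39.3024−0.0000)/(39.3024−25.3472)=2.8163; B=V−Δ·S=-57.5693
Node (1,1) S=44.1600: V=(p*·60.9408+(1−p*)·39.3024)/1.24=44.1600; Δ=(60.9408−39.3024)/(60.9408−39.3024)=1.0000; B=V−Δ·S=0.0000
Node (0,0) S=32.0000: V=(p*·44.1600+(1−p*)·22.6396)/1.24=30.6543; Δ=(44.1600−22.6396)/(44.1600−28.4800)=1.3725; B=V−Δ·S=-13.2648
Root portfolio cost Δ·32+B reproduces V0=30.6543.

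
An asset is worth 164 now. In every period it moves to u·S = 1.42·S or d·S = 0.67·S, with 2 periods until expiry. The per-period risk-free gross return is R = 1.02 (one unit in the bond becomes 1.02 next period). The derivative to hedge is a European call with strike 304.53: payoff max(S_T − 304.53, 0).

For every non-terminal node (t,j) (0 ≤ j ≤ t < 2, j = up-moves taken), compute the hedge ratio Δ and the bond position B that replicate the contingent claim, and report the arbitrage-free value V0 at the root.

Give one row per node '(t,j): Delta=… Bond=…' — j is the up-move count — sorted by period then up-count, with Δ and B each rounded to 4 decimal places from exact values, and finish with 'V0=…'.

(0,0): Delta=0.0973 Bond=-10.4822
(1,0): Delta=0.0000 Bond=0.0000
(1,1): Delta=0.1498 Bond=-22.9110
V0=5.4758

Risk-neutral probability p* = (R−d)/(u−d) = (1.02−0.67)/(1.42−0.67) = 0.4667.
Terminal values V(2,·): V(2,0)=0.0000, V(2,1)=0.0000, V(2,2)=26.1596
Node (1,0) S=109.8800: V=(p*·0.0000+(1−p*)·0.0000)/1.02=0.0000; Δ=(0.0000−0.0000)/(156.0296−73.6196)=0.0000; B=V−Δ·S=0.0000
Node (1,1) S=232.8800: V=(p*·26.1596+(1−p*)·0.0000)/1.02=11.9684; Δ=(26.1596−0.0000)/(330.6896−156.0296)=0.1498; B=V−Δ·S=-22.9110
Node (0,0) S=164.0000: V=(p*·11.9684+(1−p*)·0.0000)/1.02=5.4758; Δ=(11.9684−0.0000)/(232.8800−109.8800)=0.0973; B=V−Δ·S=-10.4822
The time-0 hedge costs 5.4758, which is the no-arbitrage price.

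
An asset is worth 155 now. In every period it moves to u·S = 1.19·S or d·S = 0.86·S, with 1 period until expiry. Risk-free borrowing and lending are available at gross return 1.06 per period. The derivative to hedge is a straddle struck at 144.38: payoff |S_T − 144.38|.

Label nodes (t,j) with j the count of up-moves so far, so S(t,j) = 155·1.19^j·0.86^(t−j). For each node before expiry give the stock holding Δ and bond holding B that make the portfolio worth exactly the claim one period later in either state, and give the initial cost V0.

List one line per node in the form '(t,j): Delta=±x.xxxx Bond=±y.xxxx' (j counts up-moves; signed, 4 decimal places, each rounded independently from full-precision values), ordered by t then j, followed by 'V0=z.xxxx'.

The replicating-portfolio and risk-neutral prices coincide; use p* = (1.06−0.86)/(1.19−0.86) = 0.6061 for the latter.
At expiry t=1: V(1,0)=11.0800, V(1,1)=40.0700
Node (0,0) S=155.0000: V=(p*·40.0700+(1−p*)·11.0800)/1.06=27.0280; Δ=(40.0700−11.0800)/(184.4500−133.3000)=0.5668; B=V−Δ·S=-60.8205
Each (Δ,B) replicates both successor values, so the strategy is self-financing and V0 is arbitrage-free.

(0,0): Delta=0.5668 Bond=-60.8205
V0=27.0280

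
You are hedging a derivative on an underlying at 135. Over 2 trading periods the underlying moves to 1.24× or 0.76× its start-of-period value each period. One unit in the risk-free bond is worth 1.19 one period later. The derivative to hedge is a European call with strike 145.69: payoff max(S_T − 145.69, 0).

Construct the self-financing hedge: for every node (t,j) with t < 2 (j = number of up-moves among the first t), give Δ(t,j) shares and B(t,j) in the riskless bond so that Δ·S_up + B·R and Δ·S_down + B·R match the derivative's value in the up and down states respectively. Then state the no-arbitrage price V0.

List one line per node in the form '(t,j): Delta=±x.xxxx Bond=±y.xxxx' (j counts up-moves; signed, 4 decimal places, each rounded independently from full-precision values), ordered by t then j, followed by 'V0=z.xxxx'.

The replicating-portfolio and risk-neutral prices coincide; use p* = (1.19−0.76)/(1.24−0.76) = 0.8958 for the latter.
Terminal payoffs: V(2,0)=0.0000, V(2,1)=0.0000, V(2,2)=61.8860
Node (1,0) S=102.6000: V=(p*·0.0000+(1−p*)·0.0000)/1.19=0.0000; Δ=(0.0000−0.0000)/(127.2240−77.9760)=0.0000; B=V−Δ·S=0.0000
Node (1,1) S=167.4000: V=(p*·61.8860+(1−p*)·0.0000)/1.19=46.5879; Δ=(61.8860−0.0000)/(207.5760−127.2240)=0.7702; B=V−Δ·S=-82.3413
Node (0,0) S=135.0000: V=(p*·46.5879+(1−p*)·0.0000)/1.19=35.0714; Δ=(46.5879−0.0000)/(167.4000−102.6000)=0.7189; B=V−Δ·S=-61.9866
Check: Δ(0,0)·S0 + B(0,0) = 35.0714 = V0.

(0,0): Delta=0.7189 Bond=-61.9866
(1,0): Delta=0.0000 Bond=0.0000
(1,1): Delta=0.7702 Bond=-82.3413
V0=35.0714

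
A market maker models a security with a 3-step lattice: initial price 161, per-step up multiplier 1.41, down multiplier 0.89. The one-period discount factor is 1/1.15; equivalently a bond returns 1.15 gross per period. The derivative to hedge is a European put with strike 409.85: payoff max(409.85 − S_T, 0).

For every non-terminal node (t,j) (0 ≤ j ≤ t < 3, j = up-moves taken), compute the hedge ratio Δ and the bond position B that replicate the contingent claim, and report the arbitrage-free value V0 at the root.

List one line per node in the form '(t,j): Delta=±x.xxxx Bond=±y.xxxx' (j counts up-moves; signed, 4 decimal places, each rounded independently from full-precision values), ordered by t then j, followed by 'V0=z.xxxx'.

Under the risk-neutral measure, an up-move has probability p* = (R−d)/(u−d) = 0.5000 and values discount at R = 1.15.
Payoff layer (t=3): V(3,0)=296.3500, V(3,1)=230.0354, V(3,2)=124.9752, V(3,3)=0.0000
Node (2,0) S=127.5281: V=(p*·230.0354+(1−p*)·296.3500)/1.15=228.8632; Δ=(230.0354−296.3500)/(179.8146−113.5000)=-1.0000; B=V−Δ·S=356.3913
Node (2,1) S=202.0389: V=(p*·124.9752+(1−p*)·230.0354)/1.15=154.3524; Δ=(124.9752−230.0354)/(284.8748−179.8146)=-1.0000; B=V−Δ·S=356.3913
Node (2,2) S=320.0841: V=(p*·0.0000+(1−p*)·124.9752)/1.15=54.3370; Δ=(0.0000−124.9752)/(451.3186−284.8748)=-0.7509; B=V−Δ·S=294.6739
Node (1,0) S=143.2900: V=(p*·154.3524+(1−p*)·228.8632)/1.15=166.6155; Δ=(154.3524−228.8632)/(202.0389−127.5281)=-1.0000; B=V−Δ·S=309.9055
Node (1,1) S=227.0100: V=(p*·54.3370+(1−p*)·154.3524)/1.15=90.7345; Δ=(54.3370−154.3524)/(320.0841−202.0389)=-0.8473; B=V−Δ·S=283.0718
Node (0,0) S=161.0000: V=(p*·90.7345+(1−p*)·166.6155)/1.15=111.8913; Δ=(90.7345−166.6155)/(227.0100−143.2900)=-0.9064; B=V−Δ·S=257.8162
Root portfolio cost Δ·161+B reproduces V0=111.8913.

(0,0): Delta=-0.9064 Bond=257.8162
(1,0): Delta=-1.0000 Bond=309.9055
(1,1): Delta=-0.8473 Bond=283.0718
(2,0): Delta=-1.0000 Bond=356.3913
(2,1): Delta=-1.0000 Bond=356.3913
(2,2): Delta=-0.7509 Bond=294.6739
V0=111.8913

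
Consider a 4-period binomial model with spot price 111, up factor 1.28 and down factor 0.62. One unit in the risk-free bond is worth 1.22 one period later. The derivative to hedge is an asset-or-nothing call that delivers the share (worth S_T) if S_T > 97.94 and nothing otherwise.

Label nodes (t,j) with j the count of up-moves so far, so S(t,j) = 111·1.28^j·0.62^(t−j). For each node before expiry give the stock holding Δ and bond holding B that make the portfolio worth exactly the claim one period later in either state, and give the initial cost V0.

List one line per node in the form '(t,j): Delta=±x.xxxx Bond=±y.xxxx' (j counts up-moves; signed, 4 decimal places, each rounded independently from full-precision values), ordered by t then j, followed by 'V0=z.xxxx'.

(0,0): Delta=1.1122 Bond=-13.7942
(1,0): Delta=1.7643 Bond=-61.7060
(1,1): Delta=1.0807 Bond=-12.3412
(2,0): Delta=0.0000 Bond=0.0000
(2,1): Delta=1.8498 Bond=-82.8095
(2,2): Delta=1.0434 Bond=-8.2809
(3,0): Delta=0.0000 Bond=0.0000
(3,1): Delta=0.0000 Bond=0.0000
(3,2): Delta=1.9394 Bond=-111.1303
(3,3): Delta=1.0000 Bond=0.0000
V0=109.6645

Since d<R<u, set p* = (R−d)/(u−d) = 0.9091; price each node as the discounted p*-expectation of its children.
At expiry t=4: V(4,0)=0.0000, V(4,1)=0.0000, V(4,2)=0.0000, V(4,3)=144.3260, V(4,4)=297.9634
  t=3,j=0: stock 26.4544 → up 33.8616 (V=0.0000), down 16.4017 (V=0.0000). Price 0.0000; hedge Δ=0.0000, bond B=0.0000.
  t=3,j=1: stock 54.6156 → up 69.9079 (V=0.0000), down 33.8616 (V=0.0000). Price 0.0000; hedge Δ=0.0000, bond B=0.0000.
  t=3,j=2: stock 112.7547 → up 144.3260 (V=144.3260), down 69.9079 (V=0.0000). Price 107.5455; hedge Δ=1.9394, bond B=-111.1303.
  t=3,j=3: stock 232.7839 → up 297.9634 (V=297.9634), down 144.3260 (V=144.3260). Price 232.7839; hedge Δ=1.0000, bond B=0.0000.
  t=2,j=0: stock 42.6684 → up 54.6156 (V=0.0000), down 26.4544 (V=0.0000). Price 0.0000; hedge Δ=0.0000, bond B=0.0000.
  t=2,j=1: stock 88.0896 → up 112.7547 (V=107.5455), down 54.6156 (V=0.0000). Price 80.1382; hedge Δ=1.8498, bond B=-82.8095.
  t=2,j=2: stock 181.8624 → up 232.7839 (V=232.7839), down 112.7547 (V=107.5455). Price 181.4742; hedge Δ=1.0434, bond B=-8.2809.
  t=1,j=0: stock 68.8200 → up 88.0896 (V=80.1382), down 42.6684 (V=0.0000). Price 59.7155; hedge Δ=1.7643, bond B=-61.7060.
  t=1,j=1: stock 142.0800 → up 181.8624 (V=181.4742), down 88.0896 (V=80.1382). Price 141.1982; hedge Δ=1.0807, bond B=-12.3412.
  t=0,j=0: stock 111.0000 → up 142.0800 (V=141.1982), down 68.8200 (V=59.7155). Price 109.6645; hedge Δ=1.1122, bond B=-13.7942.
Each (Δ,B) replicates both successor values, so the strategy is self-financing and V0 is arbitrage-free.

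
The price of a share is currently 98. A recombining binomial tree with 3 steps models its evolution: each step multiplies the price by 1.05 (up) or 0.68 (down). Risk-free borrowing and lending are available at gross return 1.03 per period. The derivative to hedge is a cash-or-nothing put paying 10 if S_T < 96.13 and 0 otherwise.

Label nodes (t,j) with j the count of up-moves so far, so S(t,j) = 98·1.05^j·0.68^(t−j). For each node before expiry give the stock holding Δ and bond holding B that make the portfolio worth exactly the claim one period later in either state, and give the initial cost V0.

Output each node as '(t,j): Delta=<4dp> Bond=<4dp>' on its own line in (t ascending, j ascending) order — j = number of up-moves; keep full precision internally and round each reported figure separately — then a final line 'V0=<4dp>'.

Under the risk-neutral measure, an up-move has probability p* = (R−d)/(u−d) = 0.9459 and values discount at R = 1.03.
Terminal payoffs: V(3,0)=10.0000, V(3,1)=10.0000, V(3,2)=10.0000, V(3,3)=0.0000
  t=2,j=0: stock 45.3152 → up 47.5810 (V=10.0000), down 30.8143 (V=10.0000). Price 9.7087; hedge Δ=0.0000, bond B=9.7087.
  t=2,j=1: stock 69.9720 → up 73.4706 (V=10.0000), down 47.5810 (V=10.0000). Price 9.7087; hedge Δ=0.0000, bond B=9.7087.
  t=2,j=2: stock 108.0450 → up 113.4473 (V=0.0000), down 73.4706 (V=10.0000). Price 0.5248; hedge Δ=-0.2501, bond B=27.5518.
  t=1,j=0: stock 66.6400 → up 69.9720 (V=9.7087), down 45.3152 (V=9.7087). Price 9.4260; hedge Δ=0.0000, bond B=9.4260.
  t=1,j=1: stock 102.9000 → up 108.0450 (V=0.5248), down 69.9720 (V=9.7087). Price 0.9915; hedge Δ=-0.2412, bond B=25.8129.
  t=0,j=0: stock 98.0000 → up 102.9000 (V=0.9915), down 66.6400 (V=9.4260). Price 1.4052; hedge Δ=-0.2326, bond B=24.2011.
Self-financing check: at every node Δ·S+B equals the discounted successor values.

(0,0): Delta=-0.2326 Bond=24.2011
(1,0): Delta=0.0000 Bond=9.4260
(1,1): Delta=-0.2412 Bond=25.8129
(2,0): Delta=0.0000 Bond=9.7087
(2,1): Delta=0.0000 Bond=9.7087
(2,2): Delta=-0.2501 Bond=27.5518
V0=1.4052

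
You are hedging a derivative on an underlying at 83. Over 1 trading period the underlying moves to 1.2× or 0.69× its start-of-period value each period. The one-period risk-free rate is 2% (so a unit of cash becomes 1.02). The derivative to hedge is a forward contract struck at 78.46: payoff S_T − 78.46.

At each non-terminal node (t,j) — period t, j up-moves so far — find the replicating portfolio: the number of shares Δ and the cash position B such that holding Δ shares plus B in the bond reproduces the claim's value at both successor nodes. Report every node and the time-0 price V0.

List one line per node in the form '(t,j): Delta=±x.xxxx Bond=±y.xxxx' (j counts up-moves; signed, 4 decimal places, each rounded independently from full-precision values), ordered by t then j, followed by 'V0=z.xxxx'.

Risk-neutral probability p* = (R−d)/(u−d) = (1.02−0.69)/(1.2−0.69) = 0.6471.
Terminal payoffs: V(1,0)=-21.1900, V(1,1)=21.1400
Node (0,0) S=83.0000: V=(p*·21.1400+(1−p*)·-21.1900)/1.02=6.0784; Δ=(21.1400−-21.1900)/(99.6000−57.2700)=1.0000; B=V−Δ·S=-76.9216
Each (Δ,B) replicates both successor values, so the strategy is self-financing and V0 is arbitrage-free.

(0,0): Delta=1.0000 Bond=-76.9216
V0=6.0784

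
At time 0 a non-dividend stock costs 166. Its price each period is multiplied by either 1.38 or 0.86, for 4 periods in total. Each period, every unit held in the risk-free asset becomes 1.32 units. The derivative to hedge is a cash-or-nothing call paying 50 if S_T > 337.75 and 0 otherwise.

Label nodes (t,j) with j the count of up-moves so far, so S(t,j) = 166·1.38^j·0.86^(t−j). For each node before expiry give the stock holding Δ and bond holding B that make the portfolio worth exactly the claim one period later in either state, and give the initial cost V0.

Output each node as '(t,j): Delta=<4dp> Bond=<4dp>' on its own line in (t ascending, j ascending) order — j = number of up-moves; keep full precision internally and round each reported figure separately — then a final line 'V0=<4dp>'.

(0,0): Delta=0.0682 Bond=4.0227
(1,0): Delta=0.3025 Bond=-28.1353
(1,1): Delta=0.0492 Bond=9.6724
(2,0): Delta=0.0000 Bond=0.0000
(2,1): Delta=0.3271 Bond=-41.9828
(2,2): Delta=0.0266 Bond=19.9089
(3,0): Delta=0.0000 Bond=0.0000
(3,1): Delta=0.0000 Bond=0.0000
(3,2): Delta=0.3537 Bond=-62.6457
(3,3): Delta=0.0000 Bond=37.8788
V0=15.3473

No-arbitrage ⇒ martingale measure with p* = (R−d)/(u−d) = 0.8846.
At expiry t=4: V(4,0)=0.0000, V(4,1)=0.0000, V(4,2)=0.0000, V(4,3)=50.0000, V(4,4)=50.0000
Node (3,0) S=105.5853: V=(p*·0.0000+(1−p*)·0.0000)/1.32=0.0000; Δ=(0.0000−0.0000)/(145.7077−90.8034)=0.0000; B=V−Δ·S=0.0000
Node (3,1) S=169.4276: V=(p*·0.0000+(1−p*)·0.0000)/1.32=0.0000; Δ=(0.0000−0.0000)/(233.8100−145.7077)=0.0000; B=V−Δ·S=0.0000
Node (3,2) S=271.8721: V=(p*·50.0000+(1−p*)·0.0000)/1.32=33.5082; Δ=(50.0000−0.0000)/(375.1836−233.8100)=0.3537; B=V−Δ·S=-62.6457
Node (3,3) S=436.2600: V=(p*·50.0000+(1−p*)·50.0000)/1.32=37.8788; Δ=(50.0000−50.0000)/(602.0387−375.1836)=0.0000; B=V−Δ·S=37.8788
Node (2,0) S=122.7736: V=(p*·0.0000+(1−p*)·0.0000)/1.32=0.0000; Δ=(0.0000−0.0000)/(169.4276−105.5853)=0.0000; B=V−Δ·S=0.0000
Node (2,1) S=197.0088: V=(p*·33.5082+(1−p*)·0.0000)/1.32=22.4559; Δ=(33.5082−0.0000)/(271.8721−169.4276)=0.3271; B=V−Δ·S=-41.9828
Node (2,2) S=316.1304: V=(p*·37.8788+(1−p*)·33.5082)/1.32=28.3140; Δ=(37.8788−33.5082)/(436.2600−271.8721)=0.0266; B=V−Δ·S=19.9089
Node (1,0) S=142.7600: V=(p*·22.4559+(1−p*)·0.0000)/1.32=15.0491; Δ=(22.4559−0.0000)/(197.0088−122.7736)=0.3025; B=V−Δ·S=-28.1353
Node (1,1) S=229.0800: V=(p*·28.3140+(1−p*)·22.4559)/1.32=20.9379; Δ=(28.3140−22.4559)/(316.1304−197.0088)=0.0492; B=V−Δ·S=9.6724
Node (0,0) S=166.0000: V=(p*·20.9379+(1−p*)·15.0491)/1.32=15.3473; Δ=(20.9379−15.0491)/(229.0800−142.7600)=0.0682; B=V−Δ·S=4.0227
Root portfolio cost Δ·166+B reproduces V0=15.3473.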